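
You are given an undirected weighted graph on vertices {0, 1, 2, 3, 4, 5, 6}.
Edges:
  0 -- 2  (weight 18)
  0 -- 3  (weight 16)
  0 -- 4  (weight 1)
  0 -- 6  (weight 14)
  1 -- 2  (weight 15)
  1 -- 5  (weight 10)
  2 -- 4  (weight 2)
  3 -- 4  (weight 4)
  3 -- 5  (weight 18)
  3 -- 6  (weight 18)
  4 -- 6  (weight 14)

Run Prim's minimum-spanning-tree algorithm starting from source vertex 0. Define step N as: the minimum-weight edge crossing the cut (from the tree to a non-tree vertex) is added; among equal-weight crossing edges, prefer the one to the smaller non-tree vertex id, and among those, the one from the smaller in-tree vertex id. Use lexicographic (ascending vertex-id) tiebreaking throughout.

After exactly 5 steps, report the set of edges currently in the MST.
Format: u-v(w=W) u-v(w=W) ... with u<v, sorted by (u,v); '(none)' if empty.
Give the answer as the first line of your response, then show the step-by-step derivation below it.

0-4(w=1) 0-6(w=14) 1-2(w=15) 2-4(w=2) 3-4(w=4)

step 1: add edge 0-4 (w=1); MST = {0-4(w=1)}
step 2: add edge 2-4 (w=2); MST = {0-4(w=1) 2-4(w=2)}
step 3: add edge 3-4 (w=4); MST = {0-4(w=1) 2-4(w=2) 3-4(w=4)}
step 4: add edge 0-6 (w=14); MST = {0-4(w=1) 0-6(w=14) 2-4(w=2) 3-4(w=4)}
step 5: add edge 1-2 (w=15); MST = {0-4(w=1) 0-6(w=14) 1-2(w=15) 2-4(w=2) 3-4(w=4)}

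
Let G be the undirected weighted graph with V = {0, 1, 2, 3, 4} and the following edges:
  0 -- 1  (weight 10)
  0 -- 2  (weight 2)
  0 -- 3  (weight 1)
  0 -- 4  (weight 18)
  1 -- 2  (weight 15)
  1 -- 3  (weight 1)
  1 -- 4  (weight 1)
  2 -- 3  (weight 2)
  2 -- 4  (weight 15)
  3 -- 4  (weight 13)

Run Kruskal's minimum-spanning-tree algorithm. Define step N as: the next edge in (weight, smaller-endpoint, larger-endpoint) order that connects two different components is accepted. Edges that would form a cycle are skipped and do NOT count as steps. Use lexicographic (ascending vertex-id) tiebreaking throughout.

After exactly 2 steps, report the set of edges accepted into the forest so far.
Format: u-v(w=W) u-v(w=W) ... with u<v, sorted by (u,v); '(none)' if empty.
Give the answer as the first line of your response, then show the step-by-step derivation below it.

0-3(w=1) 1-3(w=1)

step 1: add edge 0-3 (w=1); MST = {0-3(w=1)}
step 2: add edge 1-3 (w=1); MST = {0-3(w=1) 1-3(w=1)}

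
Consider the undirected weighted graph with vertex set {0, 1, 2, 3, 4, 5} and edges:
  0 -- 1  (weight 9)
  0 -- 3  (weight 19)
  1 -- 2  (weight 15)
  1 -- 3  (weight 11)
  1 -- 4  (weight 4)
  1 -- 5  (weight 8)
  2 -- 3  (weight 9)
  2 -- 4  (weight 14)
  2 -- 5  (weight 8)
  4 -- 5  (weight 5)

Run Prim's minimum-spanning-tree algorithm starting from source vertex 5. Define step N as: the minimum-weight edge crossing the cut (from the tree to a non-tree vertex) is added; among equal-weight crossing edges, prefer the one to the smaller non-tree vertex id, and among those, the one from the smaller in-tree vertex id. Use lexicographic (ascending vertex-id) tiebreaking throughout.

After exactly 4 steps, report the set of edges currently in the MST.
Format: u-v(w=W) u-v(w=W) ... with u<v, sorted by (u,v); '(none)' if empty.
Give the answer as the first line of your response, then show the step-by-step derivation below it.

0-1(w=9) 1-4(w=4) 2-5(w=8) 4-5(w=5)

step 1: add edge 4-5 (w=5); MST = {4-5(w=5)}
step 2: add edge 1-4 (w=4); MST = {1-4(w=4) 4-5(w=5)}
step 3: add edge 2-5 (w=8); MST = {1-4(w=4) 2-5(w=8) 4-5(w=5)}
step 4: add edge 0-1 (w=9); MST = {0-1(w=9) 1-4(w=4) 2-5(w=8) 4-5(w=5)}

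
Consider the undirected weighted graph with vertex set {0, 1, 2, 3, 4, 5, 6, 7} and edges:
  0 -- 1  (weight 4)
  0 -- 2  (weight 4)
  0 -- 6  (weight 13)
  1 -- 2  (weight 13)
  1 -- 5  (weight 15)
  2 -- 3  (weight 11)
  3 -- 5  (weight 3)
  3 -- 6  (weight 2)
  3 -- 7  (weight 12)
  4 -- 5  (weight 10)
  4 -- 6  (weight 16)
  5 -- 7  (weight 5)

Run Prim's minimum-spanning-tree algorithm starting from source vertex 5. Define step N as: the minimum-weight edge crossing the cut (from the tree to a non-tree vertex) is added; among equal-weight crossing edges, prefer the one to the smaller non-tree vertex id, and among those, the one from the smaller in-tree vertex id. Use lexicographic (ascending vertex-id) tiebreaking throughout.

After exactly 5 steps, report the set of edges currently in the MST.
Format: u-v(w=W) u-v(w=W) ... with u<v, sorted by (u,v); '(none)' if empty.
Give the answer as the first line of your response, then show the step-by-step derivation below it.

2-3(w=11) 3-5(w=3) 3-6(w=2) 4-5(w=10) 5-7(w=5)

step 1: add edge 3-5 (w=3); MST = {3-5(w=3)}
step 2: add edge 3-6 (w=2); MST = {3-5(w=3) 3-6(w=2)}
step 3: add edge 5-7 (w=5); MST = {3-5(w=3) 3-6(w=2) 5-7(w=5)}
step 4: add edge 4-5 (w=10); MST = {3-5(w=3) 3-6(w=2) 4-5(w=10) 5-7(w=5)}
step 5: add edge 2-3 (w=11); MST = {2-3(w=11) 3-5(w=3) 3-6(w=2) 4-5(w=10) 5-7(w=5)}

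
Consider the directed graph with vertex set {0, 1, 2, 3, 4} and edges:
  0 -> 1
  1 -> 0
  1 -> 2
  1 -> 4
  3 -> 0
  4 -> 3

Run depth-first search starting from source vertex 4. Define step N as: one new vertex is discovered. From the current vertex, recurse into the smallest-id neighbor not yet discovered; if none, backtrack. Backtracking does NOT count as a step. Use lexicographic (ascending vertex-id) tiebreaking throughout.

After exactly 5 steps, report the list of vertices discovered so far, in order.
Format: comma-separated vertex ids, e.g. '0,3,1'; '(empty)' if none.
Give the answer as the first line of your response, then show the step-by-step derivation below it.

4,3,0,1,2

step 1: discover 4; path=4; order=4
step 2: discover 3; path=4>3; order=4,3
step 3: discover 0; path=4>3>0; order=4,3,0
step 4: discover 1; path=4>3>0>1; order=4,3,0,1
step 5: discover 2; path=4>3>0>1>2; order=4,3,0,1,2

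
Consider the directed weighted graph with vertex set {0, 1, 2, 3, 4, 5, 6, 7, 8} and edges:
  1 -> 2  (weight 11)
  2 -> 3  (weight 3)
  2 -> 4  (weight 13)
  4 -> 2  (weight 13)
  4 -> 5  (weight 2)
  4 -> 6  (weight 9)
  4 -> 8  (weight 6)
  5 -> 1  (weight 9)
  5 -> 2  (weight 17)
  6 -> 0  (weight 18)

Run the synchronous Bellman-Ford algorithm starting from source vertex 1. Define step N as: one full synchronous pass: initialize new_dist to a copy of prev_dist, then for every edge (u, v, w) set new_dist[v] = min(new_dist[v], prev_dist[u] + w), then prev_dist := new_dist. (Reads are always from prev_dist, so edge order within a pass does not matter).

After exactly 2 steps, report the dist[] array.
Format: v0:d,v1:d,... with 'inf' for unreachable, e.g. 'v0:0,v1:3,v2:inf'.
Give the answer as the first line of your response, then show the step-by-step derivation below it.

v0:inf,v1:0,v2:11,v3:14,v4:24,v5:inf,v6:inf,v7:inf,v8:inf

step 1: dist = v0:inf,v1:0,v2:11,v3:inf,v4:inf,v5:inf,v6:inf,v7:inf,v8:inf
step 2: dist = v0:inf,v1:0,v2:11,v3:14,v4:24,v5:inf,v6:inf,v7:inf,v8:inf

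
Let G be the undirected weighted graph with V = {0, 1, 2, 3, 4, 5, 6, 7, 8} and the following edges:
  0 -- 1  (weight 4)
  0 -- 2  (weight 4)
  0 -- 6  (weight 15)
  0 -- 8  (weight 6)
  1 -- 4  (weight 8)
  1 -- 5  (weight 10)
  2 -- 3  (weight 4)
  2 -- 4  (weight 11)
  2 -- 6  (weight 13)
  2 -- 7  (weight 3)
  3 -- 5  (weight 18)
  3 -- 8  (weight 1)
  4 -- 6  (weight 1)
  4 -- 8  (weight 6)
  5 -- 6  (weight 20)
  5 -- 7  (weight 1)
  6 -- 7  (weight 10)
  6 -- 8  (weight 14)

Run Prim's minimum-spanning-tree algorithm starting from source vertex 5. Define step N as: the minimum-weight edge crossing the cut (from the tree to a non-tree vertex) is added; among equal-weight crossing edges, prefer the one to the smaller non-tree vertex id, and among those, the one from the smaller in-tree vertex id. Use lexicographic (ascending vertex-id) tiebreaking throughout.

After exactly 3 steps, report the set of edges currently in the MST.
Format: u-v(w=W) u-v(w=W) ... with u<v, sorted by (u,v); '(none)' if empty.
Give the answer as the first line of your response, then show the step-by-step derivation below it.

0-2(w=4) 2-7(w=3) 5-7(w=1)

step 1: add edge 5-7 (w=1); MST = {5-7(w=1)}
step 2: add edge 2-7 (w=3); MST = {2-7(w=3) 5-7(w=1)}
step 3: add edge 0-2 (w=4); MST = {0-2(w=4) 2-7(w=3) 5-7(w=1)}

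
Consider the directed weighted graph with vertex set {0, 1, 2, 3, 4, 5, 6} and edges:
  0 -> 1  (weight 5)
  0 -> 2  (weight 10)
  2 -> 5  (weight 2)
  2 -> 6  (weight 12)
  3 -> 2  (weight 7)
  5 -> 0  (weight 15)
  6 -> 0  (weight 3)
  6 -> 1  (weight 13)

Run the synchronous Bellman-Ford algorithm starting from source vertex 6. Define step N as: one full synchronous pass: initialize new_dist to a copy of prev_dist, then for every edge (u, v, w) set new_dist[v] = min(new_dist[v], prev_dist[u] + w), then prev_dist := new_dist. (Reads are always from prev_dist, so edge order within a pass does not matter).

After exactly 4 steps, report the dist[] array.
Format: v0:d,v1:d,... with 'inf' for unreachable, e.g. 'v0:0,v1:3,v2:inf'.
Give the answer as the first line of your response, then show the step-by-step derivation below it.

v0:3,v1:8,v2:13,v3:inf,v4:inf,v5:15,v6:0

step 1: dist = v0:3,v1:13,v2:inf,v3:inf,v4:inf,v5:inf,v6:0
step 2: dist = v0:3,v1:8,v2:13,v3:inf,v4:inf,v5:inf,v6:0
step 3: dist = v0:3,v1:8,v2:13,v3:inf,v4:inf,v5:15,v6:0
step 4: dist = v0:3,v1:8,v2:13,v3:inf,v4:inf,v5:15,v6:0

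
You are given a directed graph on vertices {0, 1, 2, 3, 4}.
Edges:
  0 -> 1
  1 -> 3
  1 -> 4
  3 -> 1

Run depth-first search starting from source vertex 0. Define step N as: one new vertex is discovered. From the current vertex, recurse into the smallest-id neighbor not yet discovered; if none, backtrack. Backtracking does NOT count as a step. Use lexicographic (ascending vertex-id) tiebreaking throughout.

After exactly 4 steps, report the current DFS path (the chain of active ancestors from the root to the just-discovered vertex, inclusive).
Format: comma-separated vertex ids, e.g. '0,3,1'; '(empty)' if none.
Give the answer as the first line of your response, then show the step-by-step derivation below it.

0,1,4

step 1: discover 0; path=0; order=0
step 2: discover 1; path=0>1; order=0,1
step 3: discover 3; path=0>1>3; order=0,1,3
step 4: discover 4; path=0>1>4; order=0,1,3,4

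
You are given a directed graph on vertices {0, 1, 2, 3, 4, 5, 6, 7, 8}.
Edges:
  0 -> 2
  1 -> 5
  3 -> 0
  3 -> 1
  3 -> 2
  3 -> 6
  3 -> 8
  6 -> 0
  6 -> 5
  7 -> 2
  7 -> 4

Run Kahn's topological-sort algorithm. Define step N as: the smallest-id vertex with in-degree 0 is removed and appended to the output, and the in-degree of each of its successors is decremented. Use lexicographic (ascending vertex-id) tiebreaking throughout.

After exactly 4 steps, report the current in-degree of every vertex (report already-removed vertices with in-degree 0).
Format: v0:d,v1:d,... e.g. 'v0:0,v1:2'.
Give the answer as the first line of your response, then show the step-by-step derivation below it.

v0:0,v1:0,v2:1,v3:0,v4:1,v5:0,v6:0,v7:0,v8:0

step 1: output 3; order=[3]; indeg=(1,0,2,0,1,2,0,0,0)
step 2: output 1; order=[3,1]; indeg=(1,0,2,0,1,1,0,0,0)
step 3: output 6; order=[3,1,6]; indeg=(0,0,2,0,1,0,0,0,0)
step 4: output 0; order=[3,1,6,0]; indeg=(0,0,1,0,1,0,0,0,0)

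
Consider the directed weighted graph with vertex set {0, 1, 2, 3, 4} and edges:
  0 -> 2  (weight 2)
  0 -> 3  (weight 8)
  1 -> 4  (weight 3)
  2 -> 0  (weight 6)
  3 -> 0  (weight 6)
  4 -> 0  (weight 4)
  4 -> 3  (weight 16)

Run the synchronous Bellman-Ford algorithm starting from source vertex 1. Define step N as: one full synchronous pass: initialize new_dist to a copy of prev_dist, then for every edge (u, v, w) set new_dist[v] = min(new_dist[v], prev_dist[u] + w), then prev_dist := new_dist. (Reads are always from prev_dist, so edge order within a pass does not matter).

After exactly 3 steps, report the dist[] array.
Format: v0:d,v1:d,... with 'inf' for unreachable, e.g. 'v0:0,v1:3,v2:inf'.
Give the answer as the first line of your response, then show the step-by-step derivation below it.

v0:7,v1:0,v2:9,v3:15,v4:3

step 1: dist = v0:inf,v1:0,v2:inf,v3:inf,v4:3
step 2: dist = v0:7,v1:0,v2:inf,v3:19,v4:3
step 3: dist = v0:7,v1:0,v2:9,v3:15,v4:3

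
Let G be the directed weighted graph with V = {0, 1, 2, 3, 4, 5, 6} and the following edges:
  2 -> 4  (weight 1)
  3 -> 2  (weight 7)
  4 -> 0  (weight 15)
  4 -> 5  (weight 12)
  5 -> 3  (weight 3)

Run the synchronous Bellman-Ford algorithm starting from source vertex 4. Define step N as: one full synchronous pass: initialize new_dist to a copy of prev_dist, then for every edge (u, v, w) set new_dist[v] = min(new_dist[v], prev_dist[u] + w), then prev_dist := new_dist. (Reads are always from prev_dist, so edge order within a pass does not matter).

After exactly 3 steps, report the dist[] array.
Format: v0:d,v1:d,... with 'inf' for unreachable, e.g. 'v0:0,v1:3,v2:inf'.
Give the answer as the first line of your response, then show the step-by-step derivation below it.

v0:15,v1:inf,v2:22,v3:15,v4:0,v5:12,v6:inf

step 1: dist = v0:15,v1:inf,v2:inf,v3:inf,v4:0,v5:12,v6:inf
step 2: dist = v0:15,v1:inf,v2:inf,v3:15,v4:0,v5:12,v6:inf
step 3: dist = v0:15,v1:inf,v2:22,v3:15,v4:0,v5:12,v6:inf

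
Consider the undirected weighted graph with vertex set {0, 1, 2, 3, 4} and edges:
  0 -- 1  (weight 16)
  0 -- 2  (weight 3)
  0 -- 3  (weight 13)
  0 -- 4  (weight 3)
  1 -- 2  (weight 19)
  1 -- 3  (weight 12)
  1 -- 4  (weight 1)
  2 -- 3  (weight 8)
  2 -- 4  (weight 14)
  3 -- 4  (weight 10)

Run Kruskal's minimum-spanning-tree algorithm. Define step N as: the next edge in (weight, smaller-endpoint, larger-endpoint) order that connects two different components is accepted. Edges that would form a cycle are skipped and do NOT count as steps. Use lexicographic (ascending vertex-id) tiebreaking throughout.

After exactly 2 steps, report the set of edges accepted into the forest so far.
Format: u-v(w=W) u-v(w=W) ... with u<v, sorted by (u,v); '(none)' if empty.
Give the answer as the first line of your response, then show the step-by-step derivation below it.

0-2(w=3) 1-4(w=1)

step 1: add edge 1-4 (w=1); MST = {1-4(w=1)}
step 2: add edge 0-2 (w=3); MST = {0-2(w=3) 1-4(w=1)}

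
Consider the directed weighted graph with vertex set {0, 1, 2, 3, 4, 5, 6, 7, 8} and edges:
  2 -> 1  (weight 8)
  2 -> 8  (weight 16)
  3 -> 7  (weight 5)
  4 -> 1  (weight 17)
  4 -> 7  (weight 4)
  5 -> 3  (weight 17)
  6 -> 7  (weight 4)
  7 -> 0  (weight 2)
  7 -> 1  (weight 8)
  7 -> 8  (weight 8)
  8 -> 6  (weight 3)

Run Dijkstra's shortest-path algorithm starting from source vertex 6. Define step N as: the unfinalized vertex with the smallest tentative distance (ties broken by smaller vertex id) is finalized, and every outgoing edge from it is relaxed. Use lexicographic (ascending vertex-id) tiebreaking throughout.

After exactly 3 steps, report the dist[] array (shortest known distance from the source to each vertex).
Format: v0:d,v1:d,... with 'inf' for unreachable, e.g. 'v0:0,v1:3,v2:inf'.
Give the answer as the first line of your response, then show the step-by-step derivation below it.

v0:6,v1:12,v2:inf,v3:inf,v4:inf,v5:inf,v6:0,v7:4,v8:12

step 1: dist = v0:inf,v1:inf,v2:inf,v3:inf,v4:inf,v5:inf,v6:0,v7:4,v8:inf
step 2: dist = v0:6,v1:12,v2:inf,v3:inf,v4:inf,v5:inf,v6:0,v7:4,v8:12
step 3: dist = v0:6,v1:12,v2:inf,v3:inf,v4:inf,v5:inf,v6:0,v7:4,v8:12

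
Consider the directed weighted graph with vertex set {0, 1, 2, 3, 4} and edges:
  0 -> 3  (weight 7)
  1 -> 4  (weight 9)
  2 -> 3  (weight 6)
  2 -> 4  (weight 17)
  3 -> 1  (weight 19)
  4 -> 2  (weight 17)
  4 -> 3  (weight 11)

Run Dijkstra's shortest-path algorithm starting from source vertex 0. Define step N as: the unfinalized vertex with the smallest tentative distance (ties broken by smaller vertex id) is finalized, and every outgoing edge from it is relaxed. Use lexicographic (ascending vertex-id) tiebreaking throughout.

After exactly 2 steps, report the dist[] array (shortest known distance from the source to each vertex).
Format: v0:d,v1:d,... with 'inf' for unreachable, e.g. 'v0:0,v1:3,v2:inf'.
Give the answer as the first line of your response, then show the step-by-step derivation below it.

v0:0,v1:26,v2:inf,v3:7,v4:inf

step 1: dist = v0:0,v1:inf,v2:inf,v3:7,v4:inf
step 2: dist = v0:0,v1:26,v2:inf,v3:7,v4:inf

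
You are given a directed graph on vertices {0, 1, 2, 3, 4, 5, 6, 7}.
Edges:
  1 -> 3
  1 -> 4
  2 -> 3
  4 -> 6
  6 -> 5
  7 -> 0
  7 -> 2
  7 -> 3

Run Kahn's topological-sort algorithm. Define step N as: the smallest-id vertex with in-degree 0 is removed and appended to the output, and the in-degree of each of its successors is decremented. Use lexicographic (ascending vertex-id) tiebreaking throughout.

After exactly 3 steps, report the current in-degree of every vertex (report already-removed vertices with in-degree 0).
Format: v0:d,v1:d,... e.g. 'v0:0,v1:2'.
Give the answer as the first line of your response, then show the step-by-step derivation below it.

v0:1,v1:0,v2:1,v3:2,v4:0,v5:0,v6:0,v7:0

step 1: output 1; order=[1]; indeg=(1,0,1,2,0,1,1,0)
step 2: output 4; order=[1,4]; indeg=(1,0,1,2,0,1,0,0)
step 3: output 6; order=[1,4,6]; indeg=(1,0,1,2,0,0,0,0)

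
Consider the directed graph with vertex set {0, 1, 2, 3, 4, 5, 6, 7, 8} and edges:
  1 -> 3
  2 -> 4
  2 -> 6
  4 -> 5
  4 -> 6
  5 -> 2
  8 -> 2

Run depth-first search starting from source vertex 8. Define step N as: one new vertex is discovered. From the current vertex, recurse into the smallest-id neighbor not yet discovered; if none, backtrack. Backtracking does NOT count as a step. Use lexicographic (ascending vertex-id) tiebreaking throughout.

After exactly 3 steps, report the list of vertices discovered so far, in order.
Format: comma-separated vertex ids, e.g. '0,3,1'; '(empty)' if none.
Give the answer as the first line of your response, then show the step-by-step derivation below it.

8,2,4

step 1: discover 8; path=8; order=8
step 2: discover 2; path=8>2; order=8,2
step 3: discover 4; path=8>2>4; order=8,2,4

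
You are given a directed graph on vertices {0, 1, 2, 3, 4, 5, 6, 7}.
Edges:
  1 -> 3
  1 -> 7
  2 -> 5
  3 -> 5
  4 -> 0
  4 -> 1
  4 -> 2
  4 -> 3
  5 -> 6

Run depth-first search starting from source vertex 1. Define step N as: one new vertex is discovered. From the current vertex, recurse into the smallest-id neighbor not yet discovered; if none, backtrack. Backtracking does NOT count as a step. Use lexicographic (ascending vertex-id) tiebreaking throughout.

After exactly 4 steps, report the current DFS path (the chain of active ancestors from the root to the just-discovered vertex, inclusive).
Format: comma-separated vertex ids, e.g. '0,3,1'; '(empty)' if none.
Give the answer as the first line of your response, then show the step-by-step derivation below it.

1,3,5,6

step 1: discover 1; path=1; order=1
step 2: discover 3; path=1>3; order=1,3
step 3: discover 5; path=1>3>5; order=1,3,5
step 4: discover 6; path=1>3>5>6; order=1,3,5,6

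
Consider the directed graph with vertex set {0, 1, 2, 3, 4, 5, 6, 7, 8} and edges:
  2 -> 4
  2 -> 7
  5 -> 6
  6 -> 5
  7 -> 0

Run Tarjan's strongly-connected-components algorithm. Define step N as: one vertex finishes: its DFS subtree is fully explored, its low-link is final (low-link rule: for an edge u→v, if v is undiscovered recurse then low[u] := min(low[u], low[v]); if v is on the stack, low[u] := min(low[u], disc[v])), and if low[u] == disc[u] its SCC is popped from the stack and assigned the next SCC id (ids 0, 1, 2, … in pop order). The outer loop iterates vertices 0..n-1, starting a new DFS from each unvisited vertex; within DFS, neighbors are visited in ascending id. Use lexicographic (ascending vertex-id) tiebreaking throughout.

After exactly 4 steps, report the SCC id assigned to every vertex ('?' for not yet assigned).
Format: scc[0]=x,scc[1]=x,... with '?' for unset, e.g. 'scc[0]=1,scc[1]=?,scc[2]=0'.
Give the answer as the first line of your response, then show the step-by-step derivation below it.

scc[0]=0,scc[1]=1,scc[2]=?,scc[3]=?,scc[4]=2,scc[5]=?,scc[6]=?,scc[7]=3,scc[8]=?

step 1: low=(low[0]=0,low[1]=?,low[2]=?,low[3]=?,low[4]=?,low[5]=?,low[6]=?,low[7]=?,low[8]=?); scc=(scc[0]=0,scc[1]=?,scc[2]=?,scc[3]=?,scc[4]=?,scc[5]=?,scc[6]=?,scc[7]=?,scc[8]=?)
step 2: low=(low[0]=0,low[1]=1,low[2]=?,low[3]=?,low[4]=?,low[5]=?,low[6]=?,low[7]=?,low[8]=?); scc=(scc[0]=0,scc[1]=1,scc[2]=?,scc[3]=?,scc[4]=?,scc[5]=?,scc[6]=?,scc[7]=?,scc[8]=?)
step 3: low=(low[0]=0,low[1]=1,low[2]=2,low[3]=?,low[4]=3,low[5]=?,low[6]=?,low[7]=?,low[8]=?); scc=(scc[0]=0,scc[1]=1,scc[2]=?,scc[3]=?,scc[4]=2,scc[5]=?,scc[6]=?,scc[7]=?,scc[8]=?)
step 4: low=(low[0]=0,low[1]=1,low[2]=2,low[3]=?,low[4]=3,low[5]=?,low[6]=?,low[7]=4,low[8]=?); scc=(scc[0]=0,scc[1]=1,scc[2]=?,scc[3]=?,scc[4]=2,scc[5]=?,scc[6]=?,scc[7]=3,scc[8]=?)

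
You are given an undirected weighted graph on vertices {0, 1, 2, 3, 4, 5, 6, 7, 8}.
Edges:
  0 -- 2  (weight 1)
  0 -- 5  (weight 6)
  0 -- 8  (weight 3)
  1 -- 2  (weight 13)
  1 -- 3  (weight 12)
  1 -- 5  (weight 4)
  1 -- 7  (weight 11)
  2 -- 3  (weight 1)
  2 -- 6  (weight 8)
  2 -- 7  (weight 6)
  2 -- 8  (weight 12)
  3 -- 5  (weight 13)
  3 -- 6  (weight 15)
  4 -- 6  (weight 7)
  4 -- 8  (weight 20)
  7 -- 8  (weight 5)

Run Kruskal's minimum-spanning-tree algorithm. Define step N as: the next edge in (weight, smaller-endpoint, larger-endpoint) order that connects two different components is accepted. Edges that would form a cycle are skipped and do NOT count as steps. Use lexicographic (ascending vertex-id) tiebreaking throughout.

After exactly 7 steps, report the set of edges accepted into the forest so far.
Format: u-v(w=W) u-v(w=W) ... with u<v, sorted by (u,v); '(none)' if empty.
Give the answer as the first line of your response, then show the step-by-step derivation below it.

0-2(w=1) 0-5(w=6) 0-8(w=3) 1-5(w=4) 2-3(w=1) 4-6(w=7) 7-8(w=5)

step 1: add edge 0-2 (w=1); MST = {0-2(w=1)}
step 2: add edge 2-3 (w=1); MST = {0-2(w=1) 2-3(w=1)}
step 3: add edge 0-8 (w=3); MST = {0-2(w=1) 0-8(w=3) 2-3(w=1)}
step 4: add edge 1-5 (w=4); MST = {0-2(w=1) 0-8(w=3) 1-5(w=4) 2-3(w=1)}
step 5: add edge 7-8 (w=5); MST = {0-2(w=1) 0-8(w=3) 1-5(w=4) 2-3(w=1) 7-8(w=5)}
step 6: add edge 0-5 (w=6); MST = {0-2(w=1) 0-5(w=6) 0-8(w=3) 1-5(w=4) 2-3(w=1) 7-8(w=5)}
step 7: add edge 4-6 (w=7); MST = {0-2(w=1) 0-5(w=6) 0-8(w=3) 1-5(w=4) 2-3(w=1) 4-6(w=7) 7-8(w=5)}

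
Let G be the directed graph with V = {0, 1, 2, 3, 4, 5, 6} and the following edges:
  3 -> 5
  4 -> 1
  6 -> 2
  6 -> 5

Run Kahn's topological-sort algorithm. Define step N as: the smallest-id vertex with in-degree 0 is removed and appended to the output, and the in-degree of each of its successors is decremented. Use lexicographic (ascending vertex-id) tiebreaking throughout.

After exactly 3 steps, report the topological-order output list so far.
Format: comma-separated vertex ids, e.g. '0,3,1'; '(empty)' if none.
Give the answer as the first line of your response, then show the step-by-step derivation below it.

0,3,4

step 1: output 0; order=[0]; indeg=(0,1,1,0,0,2,0)
step 2: output 3; order=[0,3]; indeg=(0,1,1,0,0,1,0)
step 3: output 4; order=[0,3,4]; indeg=(0,0,1,0,0,1,0)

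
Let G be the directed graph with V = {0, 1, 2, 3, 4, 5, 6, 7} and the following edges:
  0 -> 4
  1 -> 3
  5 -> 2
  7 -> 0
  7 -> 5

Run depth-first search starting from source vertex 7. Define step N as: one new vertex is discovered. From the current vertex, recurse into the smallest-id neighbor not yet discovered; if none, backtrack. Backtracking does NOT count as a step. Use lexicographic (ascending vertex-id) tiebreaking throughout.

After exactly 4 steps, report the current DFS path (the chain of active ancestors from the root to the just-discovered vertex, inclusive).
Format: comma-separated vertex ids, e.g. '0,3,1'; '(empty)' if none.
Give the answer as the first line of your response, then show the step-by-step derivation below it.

7,5

step 1: discover 7; path=7; order=7
step 2: discover 0; path=7>0; order=7,0
step 3: discover 4; path=7>0>4; order=7,0,4
step 4: discover 5; path=7>5; order=7,0,4,5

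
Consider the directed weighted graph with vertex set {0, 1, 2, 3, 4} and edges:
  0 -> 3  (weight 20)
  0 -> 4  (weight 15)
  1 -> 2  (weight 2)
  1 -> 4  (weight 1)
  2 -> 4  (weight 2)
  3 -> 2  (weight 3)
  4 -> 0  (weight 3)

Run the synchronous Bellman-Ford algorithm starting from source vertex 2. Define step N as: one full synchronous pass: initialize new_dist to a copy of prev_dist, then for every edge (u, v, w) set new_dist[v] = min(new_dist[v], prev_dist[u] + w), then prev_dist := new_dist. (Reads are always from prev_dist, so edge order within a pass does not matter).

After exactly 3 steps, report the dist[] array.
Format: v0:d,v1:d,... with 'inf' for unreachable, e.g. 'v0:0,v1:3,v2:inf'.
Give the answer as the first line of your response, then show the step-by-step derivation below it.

v0:5,v1:inf,v2:0,v3:25,v4:2

step 1: dist = v0:inf,v1:inf,v2:0,v3:inf,v4:2
step 2: dist = v0:5,v1:inf,v2:0,v3:inf,v4:2
step 3: dist = v0:5,v1:inf,v2:0,v3:25,v4:2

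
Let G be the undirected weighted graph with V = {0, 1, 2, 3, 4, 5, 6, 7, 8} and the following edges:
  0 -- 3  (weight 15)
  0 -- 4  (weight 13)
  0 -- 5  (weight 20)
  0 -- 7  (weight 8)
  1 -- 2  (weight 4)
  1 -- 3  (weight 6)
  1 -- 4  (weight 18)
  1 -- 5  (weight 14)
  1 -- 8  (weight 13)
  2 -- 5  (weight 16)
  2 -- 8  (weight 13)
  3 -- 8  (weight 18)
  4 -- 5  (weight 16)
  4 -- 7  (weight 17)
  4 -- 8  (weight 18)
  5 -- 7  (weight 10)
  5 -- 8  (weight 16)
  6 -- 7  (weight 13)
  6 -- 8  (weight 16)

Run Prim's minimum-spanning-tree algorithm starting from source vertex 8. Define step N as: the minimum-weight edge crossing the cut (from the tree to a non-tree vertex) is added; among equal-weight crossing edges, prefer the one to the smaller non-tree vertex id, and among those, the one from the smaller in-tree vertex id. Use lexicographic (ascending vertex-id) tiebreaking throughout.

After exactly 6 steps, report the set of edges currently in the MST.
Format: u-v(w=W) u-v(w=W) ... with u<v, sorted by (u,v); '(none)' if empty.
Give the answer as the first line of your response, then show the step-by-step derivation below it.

0-7(w=8) 1-2(w=4) 1-3(w=6) 1-5(w=14) 1-8(w=13) 5-7(w=10)

step 1: add edge 1-8 (w=13); MST = {1-8(w=13)}
step 2: add edge 1-2 (w=4); MST = {1-2(w=4) 1-8(w=13)}
step 3: add edge 1-3 (w=6); MST = {1-2(w=4) 1-3(w=6) 1-8(w=13)}
step 4: add edge 1-5 (w=14); MST = {1-2(w=4) 1-3(w=6) 1-5(w=14) 1-8(w=13)}
step 5: add edge 5-7 (w=10); MST = {1-2(w=4) 1-3(w=6) 1-5(w=14) 1-8(w=13) 5-7(w=10)}
step 6: add edge 0-7 (w=8); MST = {0-7(w=8) 1-2(w=4) 1-3(w=6) 1-5(w=14) 1-8(w=13) 5-7(w=10)}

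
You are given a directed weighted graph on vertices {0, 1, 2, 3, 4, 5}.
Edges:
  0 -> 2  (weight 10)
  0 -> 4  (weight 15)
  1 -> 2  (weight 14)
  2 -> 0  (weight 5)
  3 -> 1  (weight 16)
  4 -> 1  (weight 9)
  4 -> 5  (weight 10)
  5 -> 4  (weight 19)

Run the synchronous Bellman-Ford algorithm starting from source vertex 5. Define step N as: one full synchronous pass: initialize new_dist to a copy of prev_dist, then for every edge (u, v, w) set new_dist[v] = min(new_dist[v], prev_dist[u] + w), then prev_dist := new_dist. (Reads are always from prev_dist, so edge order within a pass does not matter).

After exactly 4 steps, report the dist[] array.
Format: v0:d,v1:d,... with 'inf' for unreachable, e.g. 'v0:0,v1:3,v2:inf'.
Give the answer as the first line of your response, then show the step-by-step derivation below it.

v0:47,v1:28,v2:42,v3:inf,v4:19,v5:0

step 1: dist = v0:inf,v1:inf,v2:inf,v3:inf,v4:19,v5:0
step 2: dist = v0:inf,v1:28,v2:inf,v3:inf,v4:19,v5:0
step 3: dist = v0:inf,v1:28,v2:42,v3:inf,v4:19,v5:0
step 4: dist = v0:47,v1:28,v2:42,v3:inf,v4:19,v5:0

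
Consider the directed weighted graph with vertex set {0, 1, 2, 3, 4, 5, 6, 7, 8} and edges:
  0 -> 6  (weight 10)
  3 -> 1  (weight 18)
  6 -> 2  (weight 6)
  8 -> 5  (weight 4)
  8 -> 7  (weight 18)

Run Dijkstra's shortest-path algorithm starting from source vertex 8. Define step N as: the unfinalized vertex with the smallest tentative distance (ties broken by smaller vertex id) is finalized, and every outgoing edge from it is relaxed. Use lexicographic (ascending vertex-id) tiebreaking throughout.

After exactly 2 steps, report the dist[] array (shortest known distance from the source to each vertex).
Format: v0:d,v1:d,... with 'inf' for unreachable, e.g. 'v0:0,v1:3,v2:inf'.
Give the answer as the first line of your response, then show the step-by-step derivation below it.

v0:inf,v1:inf,v2:inf,v3:inf,v4:inf,v5:4,v6:inf,v7:18,v8:0

step 1: dist = v0:inf,v1:inf,v2:inf,v3:inf,v4:inf,v5:4,v6:inf,v7:18,v8:0
step 2: dist = v0:inf,v1:inf,v2:inf,v3:inf,v4:inf,v5:4,v6:inf,v7:18,v8:0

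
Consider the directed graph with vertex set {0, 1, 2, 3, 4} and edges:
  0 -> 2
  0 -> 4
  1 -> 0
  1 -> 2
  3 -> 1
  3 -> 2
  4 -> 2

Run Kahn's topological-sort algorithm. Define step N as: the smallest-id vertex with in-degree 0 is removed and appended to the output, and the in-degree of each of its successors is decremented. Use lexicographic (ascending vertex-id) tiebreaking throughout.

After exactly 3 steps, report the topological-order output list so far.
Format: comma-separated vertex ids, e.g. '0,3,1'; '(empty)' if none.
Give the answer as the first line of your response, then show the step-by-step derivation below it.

3,1,0

step 1: output 3; order=[3]; indeg=(1,0,3,0,1)
step 2: output 1; order=[3,1]; indeg=(0,0,2,0,1)
step 3: output 0; order=[3,1,0]; indeg=(0,0,1,0,0)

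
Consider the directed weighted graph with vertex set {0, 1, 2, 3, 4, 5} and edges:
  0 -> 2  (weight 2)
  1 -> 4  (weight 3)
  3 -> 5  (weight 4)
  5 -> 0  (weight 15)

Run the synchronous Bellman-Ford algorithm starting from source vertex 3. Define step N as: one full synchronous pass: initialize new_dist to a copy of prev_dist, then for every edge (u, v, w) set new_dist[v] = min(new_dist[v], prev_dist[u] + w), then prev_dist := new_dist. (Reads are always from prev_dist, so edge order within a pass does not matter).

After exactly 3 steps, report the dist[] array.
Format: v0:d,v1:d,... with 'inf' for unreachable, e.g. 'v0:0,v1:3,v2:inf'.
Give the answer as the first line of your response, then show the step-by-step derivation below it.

v0:19,v1:inf,v2:21,v3:0,v4:inf,v5:4

step 1: dist = v0:inf,v1:inf,v2:inf,v3:0,v4:inf,v5:4
step 2: dist = v0:19,v1:inf,v2:inf,v3:0,v4:inf,v5:4
step 3: dist = v0:19,v1:inf,v2:21,v3:0,v4:inf,v5:4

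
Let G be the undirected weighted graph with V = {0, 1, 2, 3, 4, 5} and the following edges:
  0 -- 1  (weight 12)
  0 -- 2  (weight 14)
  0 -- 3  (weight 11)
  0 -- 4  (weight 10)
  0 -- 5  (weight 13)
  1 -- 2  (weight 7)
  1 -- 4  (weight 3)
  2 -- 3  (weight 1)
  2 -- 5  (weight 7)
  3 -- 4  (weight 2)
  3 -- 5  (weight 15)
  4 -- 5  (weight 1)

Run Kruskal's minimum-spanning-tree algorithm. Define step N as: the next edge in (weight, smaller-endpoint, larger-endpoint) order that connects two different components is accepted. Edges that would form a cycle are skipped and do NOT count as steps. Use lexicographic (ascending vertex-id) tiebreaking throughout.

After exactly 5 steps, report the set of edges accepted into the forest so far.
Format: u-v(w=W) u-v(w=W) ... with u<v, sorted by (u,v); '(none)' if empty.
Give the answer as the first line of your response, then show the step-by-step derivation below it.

0-4(w=10) 1-4(w=3) 2-3(w=1) 3-4(w=2) 4-5(w=1)

step 1: add edge 2-3 (w=1); MST = {2-3(w=1)}
step 2: add edge 4-5 (w=1); MST = {2-3(w=1) 4-5(w=1)}
step 3: add edge 3-4 (w=2); MST = {2-3(w=1) 3-4(w=2) 4-5(w=1)}
step 4: add edge 1-4 (w=3); MST = {1-4(w=3) 2-3(w=1) 3-4(w=2) 4-5(w=1)}
step 5: add edge 0-4 (w=10); MST = {0-4(w=10) 1-4(w=3) 2-3(w=1) 3-4(w=2) 4-5(w=1)}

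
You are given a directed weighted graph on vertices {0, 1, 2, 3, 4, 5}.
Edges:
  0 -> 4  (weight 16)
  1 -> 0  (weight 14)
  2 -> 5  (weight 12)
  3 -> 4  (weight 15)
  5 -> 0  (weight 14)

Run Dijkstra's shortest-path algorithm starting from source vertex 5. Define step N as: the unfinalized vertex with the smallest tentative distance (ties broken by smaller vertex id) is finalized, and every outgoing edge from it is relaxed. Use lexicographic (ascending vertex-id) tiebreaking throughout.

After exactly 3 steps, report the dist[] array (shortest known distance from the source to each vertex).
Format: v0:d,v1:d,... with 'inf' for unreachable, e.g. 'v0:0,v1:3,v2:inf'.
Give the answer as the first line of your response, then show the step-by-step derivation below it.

v0:14,v1:inf,v2:inf,v3:inf,v4:30,v5:0

step 1: dist = v0:14,v1:inf,v2:inf,v3:inf,v4:inf,v5:0
step 2: dist = v0:14,v1:inf,v2:inf,v3:inf,v4:30,v5:0
step 3: dist = v0:14,v1:inf,v2:inf,v3:inf,v4:30,v5:0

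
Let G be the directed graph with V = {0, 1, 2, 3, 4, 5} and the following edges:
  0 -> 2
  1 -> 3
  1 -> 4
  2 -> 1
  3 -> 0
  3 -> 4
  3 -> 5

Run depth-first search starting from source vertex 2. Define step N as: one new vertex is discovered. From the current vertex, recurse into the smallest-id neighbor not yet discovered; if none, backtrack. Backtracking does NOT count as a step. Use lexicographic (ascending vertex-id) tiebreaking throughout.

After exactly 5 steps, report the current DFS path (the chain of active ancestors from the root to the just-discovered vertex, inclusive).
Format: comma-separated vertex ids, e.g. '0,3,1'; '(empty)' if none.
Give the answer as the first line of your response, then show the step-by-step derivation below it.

2,1,3,4

step 1: discover 2; path=2; order=2
step 2: discover 1; path=2>1; order=2,1
step 3: discover 3; path=2>1>3; order=2,1,3
step 4: discover 0; path=2>1>3>0; order=2,1,3,0
step 5: discover 4; path=2>1>3>4; order=2,1,3,0,4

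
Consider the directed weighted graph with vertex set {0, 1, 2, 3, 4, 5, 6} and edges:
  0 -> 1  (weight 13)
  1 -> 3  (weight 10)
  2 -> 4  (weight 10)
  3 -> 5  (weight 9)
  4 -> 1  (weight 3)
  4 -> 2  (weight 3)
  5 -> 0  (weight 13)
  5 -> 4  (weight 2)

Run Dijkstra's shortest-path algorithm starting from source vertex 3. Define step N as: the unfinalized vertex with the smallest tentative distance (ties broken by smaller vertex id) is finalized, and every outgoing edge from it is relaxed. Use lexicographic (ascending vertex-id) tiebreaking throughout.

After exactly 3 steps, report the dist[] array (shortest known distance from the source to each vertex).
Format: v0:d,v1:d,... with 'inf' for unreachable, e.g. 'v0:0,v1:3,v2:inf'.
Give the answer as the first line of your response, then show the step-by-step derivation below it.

v0:22,v1:14,v2:14,v3:0,v4:11,v5:9,v6:inf

step 1: dist = v0:inf,v1:inf,v2:inf,v3:0,v4:inf,v5:9,v6:inf
step 2: dist = v0:22,v1:inf,v2:inf,v3:0,v4:11,v5:9,v6:inf
step 3: dist = v0:22,v1:14,v2:14,v3:0,v4:11,v5:9,v6:inf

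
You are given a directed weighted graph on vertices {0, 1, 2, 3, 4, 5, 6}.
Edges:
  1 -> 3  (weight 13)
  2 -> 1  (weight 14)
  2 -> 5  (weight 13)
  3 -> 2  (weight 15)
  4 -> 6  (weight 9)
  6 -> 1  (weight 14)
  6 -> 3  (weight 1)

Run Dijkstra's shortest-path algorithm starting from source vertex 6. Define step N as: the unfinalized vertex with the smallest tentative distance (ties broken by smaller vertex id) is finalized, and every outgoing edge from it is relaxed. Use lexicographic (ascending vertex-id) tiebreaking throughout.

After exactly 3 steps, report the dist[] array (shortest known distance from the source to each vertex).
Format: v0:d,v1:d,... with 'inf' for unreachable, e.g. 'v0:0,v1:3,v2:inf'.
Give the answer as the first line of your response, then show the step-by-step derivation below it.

v0:inf,v1:14,v2:16,v3:1,v4:inf,v5:inf,v6:0

step 1: dist = v0:inf,v1:14,v2:inf,v3:1,v4:inf,v5:inf,v6:0
step 2: dist = v0:inf,v1:14,v2:16,v3:1,v4:inf,v5:inf,v6:0
step 3: dist = v0:inf,v1:14,v2:16,v3:1,v4:inf,v5:inf,v6:0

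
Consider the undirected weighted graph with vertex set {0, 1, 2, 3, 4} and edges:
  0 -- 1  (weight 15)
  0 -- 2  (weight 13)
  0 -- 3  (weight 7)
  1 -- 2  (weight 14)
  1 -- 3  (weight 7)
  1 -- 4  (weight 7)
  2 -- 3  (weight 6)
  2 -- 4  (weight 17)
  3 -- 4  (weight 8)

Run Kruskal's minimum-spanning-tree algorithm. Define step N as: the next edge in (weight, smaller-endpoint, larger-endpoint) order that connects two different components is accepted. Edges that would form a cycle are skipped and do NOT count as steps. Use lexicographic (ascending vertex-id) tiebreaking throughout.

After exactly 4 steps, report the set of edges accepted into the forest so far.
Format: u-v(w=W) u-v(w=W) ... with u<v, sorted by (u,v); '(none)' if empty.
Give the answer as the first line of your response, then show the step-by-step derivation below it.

0-3(w=7) 1-3(w=7) 1-4(w=7) 2-3(w=6)

step 1: add edge 2-3 (w=6); MST = {2-3(w=6)}
step 2: add edge 0-3 (w=7); MST = {0-3(w=7) 2-3(w=6)}
step 3: add edge 1-3 (w=7); MST = {0-3(w=7) 1-3(w=7) 2-3(w=6)}
step 4: add edge 1-4 (w=7); MST = {0-3(w=7) 1-3(w=7) 1-4(w=7) 2-3(w=6)}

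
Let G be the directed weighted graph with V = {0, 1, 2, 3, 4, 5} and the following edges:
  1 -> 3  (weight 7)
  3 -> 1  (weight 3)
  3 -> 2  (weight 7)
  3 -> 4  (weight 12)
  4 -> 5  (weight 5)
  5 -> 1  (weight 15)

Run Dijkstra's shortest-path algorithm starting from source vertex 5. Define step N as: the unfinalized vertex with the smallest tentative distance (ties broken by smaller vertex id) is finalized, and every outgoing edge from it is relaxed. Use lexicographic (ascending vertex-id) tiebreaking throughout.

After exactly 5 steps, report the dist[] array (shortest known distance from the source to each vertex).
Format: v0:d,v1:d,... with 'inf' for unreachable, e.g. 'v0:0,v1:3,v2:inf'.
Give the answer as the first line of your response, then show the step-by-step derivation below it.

v0:inf,v1:15,v2:29,v3:22,v4:34,v5:0

step 1: dist = v0:inf,v1:15,v2:inf,v3:inf,v4:inf,v5:0
step 2: dist = v0:inf,v1:15,v2:inf,v3:22,v4:inf,v5:0
step 3: dist = v0:inf,v1:15,v2:29,v3:22,v4:34,v5:0
step 4: dist = v0:inf,v1:15,v2:29,v3:22,v4:34,v5:0
step 5: dist = v0:inf,v1:15,v2:29,v3:22,v4:34,v5:0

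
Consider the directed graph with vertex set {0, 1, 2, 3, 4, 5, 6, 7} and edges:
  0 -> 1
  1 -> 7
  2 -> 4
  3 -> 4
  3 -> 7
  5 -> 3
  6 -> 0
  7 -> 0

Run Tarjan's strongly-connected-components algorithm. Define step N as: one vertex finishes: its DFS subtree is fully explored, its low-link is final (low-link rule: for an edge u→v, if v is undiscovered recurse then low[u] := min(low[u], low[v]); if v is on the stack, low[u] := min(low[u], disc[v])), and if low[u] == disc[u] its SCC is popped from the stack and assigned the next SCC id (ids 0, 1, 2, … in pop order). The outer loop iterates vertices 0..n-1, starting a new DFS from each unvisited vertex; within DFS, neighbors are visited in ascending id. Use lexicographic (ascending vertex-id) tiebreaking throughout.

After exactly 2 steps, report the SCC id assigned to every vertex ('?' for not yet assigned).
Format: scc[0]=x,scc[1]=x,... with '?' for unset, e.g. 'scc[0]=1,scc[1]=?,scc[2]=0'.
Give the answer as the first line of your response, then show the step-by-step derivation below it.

scc[0]=?,scc[1]=?,scc[2]=?,scc[3]=?,scc[4]=?,scc[5]=?,scc[6]=?,scc[7]=?

step 1: low=(low[0]=0,low[1]=1,low[2]=?,low[3]=?,low[4]=?,low[5]=?,low[6]=?,low[7]=0); scc=(scc[0]=?,scc[1]=?,scc[2]=?,scc[3]=?,scc[4]=?,scc[5]=?,scc[6]=?,scc[7]=?)
step 2: low=(low[0]=0,low[1]=0,low[2]=?,low[3]=?,low[4]=?,low[5]=?,low[6]=?,low[7]=0); scc=(scc[0]=?,scc[1]=?,scc[2]=?,scc[3]=?,scc[4]=?,scc[5]=?,scc[6]=?,scc[7]=?)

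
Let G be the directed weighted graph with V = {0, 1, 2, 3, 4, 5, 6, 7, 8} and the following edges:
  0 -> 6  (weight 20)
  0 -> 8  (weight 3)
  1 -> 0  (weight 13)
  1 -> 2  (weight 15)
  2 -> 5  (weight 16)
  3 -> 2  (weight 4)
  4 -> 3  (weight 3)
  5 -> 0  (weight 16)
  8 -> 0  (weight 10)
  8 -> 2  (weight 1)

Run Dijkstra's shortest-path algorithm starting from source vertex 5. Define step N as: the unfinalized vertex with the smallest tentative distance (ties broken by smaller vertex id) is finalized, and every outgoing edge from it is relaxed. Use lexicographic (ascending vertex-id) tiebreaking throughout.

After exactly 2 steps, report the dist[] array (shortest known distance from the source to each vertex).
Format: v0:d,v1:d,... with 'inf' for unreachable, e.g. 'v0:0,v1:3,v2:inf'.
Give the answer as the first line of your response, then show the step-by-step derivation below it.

v0:16,v1:inf,v2:inf,v3:inf,v4:inf,v5:0,v6:36,v7:inf,v8:19

step 1: dist = v0:16,v1:inf,v2:inf,v3:inf,v4:inf,v5:0,v6:inf,v7:inf,v8:inf
step 2: dist = v0:16,v1:inf,v2:inf,v3:inf,v4:inf,v5:0,v6:36,v7:inf,v8:19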